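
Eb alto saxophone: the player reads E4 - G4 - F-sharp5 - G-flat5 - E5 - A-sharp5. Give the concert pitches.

Written C4 on the Eb alto saxophone sounds as Eb3, a major sixth lower; apply that shift to every note.
E4 gives G3
G4 gives Bb3
F#5 gives A4
Gb5 gives Bbb4
E5 gives G4
A#5 gives C#5

G3 Bb3 A4 Bbb4 G4 C#5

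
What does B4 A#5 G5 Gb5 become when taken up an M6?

G#5 F##6 E6 Eb6

B4 → G#5
A#5 → F##6
G5 → E6
Gb5 → Eb6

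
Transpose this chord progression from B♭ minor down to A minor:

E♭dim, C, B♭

Ddim B A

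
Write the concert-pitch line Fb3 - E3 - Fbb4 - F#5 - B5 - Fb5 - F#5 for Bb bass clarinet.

Gb4 F#4 Gbb5 G#6 C#7 Gb6 G#6

Written C4 sounds as Bb2 on the Bb bass clarinet, so concert pitches are written a major ninth up.
Fb3 to Gb4
E3 to F#4
Fbb4 to Gbb5
F#5 to G#6
B5 to C#7
Fb5 to Gb6
F#5 to G#6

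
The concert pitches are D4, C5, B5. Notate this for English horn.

A4 G5 F#6

The English horn sounds a perfect fifth below written, so the written part must be a perfect fifth above concert — transpose each note up.
D4 gives A4
C5 gives G5
B5 gives F#6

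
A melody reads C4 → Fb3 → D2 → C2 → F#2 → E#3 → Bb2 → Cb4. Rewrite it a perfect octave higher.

C4 up a perfect octave is C5.
Fb3 up a perfect octave is Fb4.
A perfect octave up from D2 gives D3.
A perfect octave up from C2 gives C3.
A perfect octave up from F#2 gives F#3.
E#3: an octave up reaches E, and 12 semitones makes it E#4.
Bb2 up a perfect octave is Bb3.
Cb4 up a perfect octave is Cb5.

C5 Fb4 D3 C3 F#3 E#4 Bb3 Cb5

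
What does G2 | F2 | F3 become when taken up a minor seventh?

G2 up a minor seventh is F3.
F2: a seventh up reaches E, and 10 semitones makes it Eb3.
F3: a seventh up reaches E, and 10 semitones makes it Eb4.

F3 Eb3 Eb4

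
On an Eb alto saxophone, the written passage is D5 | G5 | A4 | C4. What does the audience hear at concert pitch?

F4 Bb4 C4 Eb3

The Eb alto saxophone sounds a major sixth below written, so transpose each written note down a major sixth.
D5 → F4
G5 → Bb4
A4 → C4
C4 → Eb3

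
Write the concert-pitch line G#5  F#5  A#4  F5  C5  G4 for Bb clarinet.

A#5 G#5 B#4 G5 D5 A4

The Bb clarinet sounds a major second below written, so the written part must be a major second above concert — transpose each note up.
G#5 becomes A#5
F#5 becomes G#5
A#4 becomes B#4
F5 becomes G5
C5 becomes D5
G4 becomes A4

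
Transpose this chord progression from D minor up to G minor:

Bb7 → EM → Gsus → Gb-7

D minor up to G minor is a perfect fourth; each chord root moves by that interval while the quality stays the same.
Bb7: root Bb up a perfect fourth → Eb, giving Eb7.
EM: root E up a perfect fourth → A, giving AM.
Gsus: root G up a perfect fourth → C, giving Csus.
Gb-7: root Gb up a perfect fourth → Cb, giving Cb-7.

Eb7 AM Csus Cb-7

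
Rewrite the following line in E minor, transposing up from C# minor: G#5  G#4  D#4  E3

C# minor to E minor up is a minor third, so every note moves up by that interval.
G#5 becomes B5
G#4 becomes B4
D#4 becomes F#4
E3 becomes G3

B5 B4 F#4 G3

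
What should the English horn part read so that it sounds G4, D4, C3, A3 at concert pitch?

D5 A4 G3 E4

Written C4 sounds as F3 on the English horn, so concert pitches are written a perfect fifth up.
G4 gives D5
D4 gives A4
C3 gives G3
A3 gives E4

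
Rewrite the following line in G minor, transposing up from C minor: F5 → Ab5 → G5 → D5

C minor to G minor up is a perfect fifth, so every note moves up by that interval.
F5 -> C6
Ab5 -> Eb6
G5 -> D6
D5 -> A5

C6 Eb6 D6 A5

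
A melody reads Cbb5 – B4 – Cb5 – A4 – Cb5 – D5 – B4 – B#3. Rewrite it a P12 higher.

Cbb5 up a perfect twelfth is Gbb6.
B4: a twelfth up reaches F, and 19 semitones makes it F#6.
A perfect twelfth up from Cb5 gives Gb6.
A4 up a perfect twelfth is E6.
Cb5 up a perfect twelfth is Gb6.
D5: a twelfth up reaches A, and 19 semitones makes it A6.
B4 up a perfect twelfth is F#6.
B#3 up a perfect twelfth is F##5.

Gbb6 F#6 Gb6 E6 Gb6 A6 F#6 F##5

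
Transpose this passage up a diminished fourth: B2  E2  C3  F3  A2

Eb3 Ab2 Fb3 Bbb3 Db3

A diminished fourth up from B2 gives Eb3.
A diminished fourth up from E2 gives Ab2.
C3 up a diminished fourth is Fb3.
F3 up a diminished fourth is Bbb3.
A diminished fourth up from A2 gives Db3.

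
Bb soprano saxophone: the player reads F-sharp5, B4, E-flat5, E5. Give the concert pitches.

E5 A4 Db5 D5

The Bb soprano saxophone sounds a major second below written, so transpose each written note down a major second.
F#5 -> E5
B4 -> A4
Eb5 -> Db5
E5 -> D5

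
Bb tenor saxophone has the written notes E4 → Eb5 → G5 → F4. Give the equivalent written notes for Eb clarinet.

First find concert pitch: the Bb tenor saxophone sounds a major ninth below written, so E4 Eb5 G5 F4 sounds D3 Db4 F4 Eb3.
Then write for Eb clarinet: it sounds a minor third above written, so the part must be a minor third below concert.
D3 → B2
Db4 → Bb3
F4 → D4
Eb3 → C3

B2 Bb3 D4 C3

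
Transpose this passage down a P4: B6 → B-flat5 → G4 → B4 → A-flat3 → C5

F#6 F5 D4 F#4 Eb3 G4

B6 becomes F#6
Bb5 becomes F5
G4 becomes D4
B4 becomes F#4
Ab3 becomes Eb3
C5 becomes G4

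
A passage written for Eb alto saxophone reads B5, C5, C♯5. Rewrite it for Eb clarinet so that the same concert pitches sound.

B4 C4 C#4

First find concert pitch: the Eb alto saxophone sounds a major sixth below written, so B5 C5 C♯5 sounds D5 Eb4 E4.
Then write for Eb clarinet: it sounds a minor third above written, so the part must be a minor third below concert.
D5 → B4
Eb4 → C4
E4 → C#4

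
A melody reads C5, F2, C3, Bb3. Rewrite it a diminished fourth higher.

C5: a fourth up reaches F, and 4 semitones makes it Fb5.
A diminished fourth up from F2 gives Bbb2.
A diminished fourth up from C3 gives Fb3.
Bb3: a fourth up reaches E, and 4 semitones makes it Ebb4.

Fb5 Bbb2 Fb3 Ebb4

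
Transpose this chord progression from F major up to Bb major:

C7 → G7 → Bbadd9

F major up to Bb major is a perfect fourth; each chord root moves by that interval while the quality stays the same.
C7: root C up a perfect fourth → F, giving F7.
G7: root G up a perfect fourth → C, giving C7.
Bbadd9: root Bb up a perfect fourth → Eb, giving Ebadd9.

F7 C7 Ebadd9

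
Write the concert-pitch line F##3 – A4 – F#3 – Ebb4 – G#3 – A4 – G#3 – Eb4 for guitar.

F##4 A5 F#4 Ebb5 G#4 A5 G#4 Eb5

The guitar sounds a perfect octave below written, so the written part must be a perfect octave above concert — transpose each note up.
F##3 → F##4
A4 → A5
F#3 → F#4
Ebb4 → Ebb5
G#3 → G#4
A4 → A5
G#3 → G#4
Eb4 → Eb5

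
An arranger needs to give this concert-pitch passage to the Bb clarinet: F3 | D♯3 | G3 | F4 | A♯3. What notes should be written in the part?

Written C4 sounds as Bb3 on the Bb clarinet, so concert pitches are written a major second up.
F3 -> G3
D#3 -> E#3
G3 -> A3
F4 -> G4
A#3 -> B#3

G3 E#3 A3 G4 B#3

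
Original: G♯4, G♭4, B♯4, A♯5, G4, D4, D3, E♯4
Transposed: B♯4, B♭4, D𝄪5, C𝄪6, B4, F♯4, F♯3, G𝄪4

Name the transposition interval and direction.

From G#4 to B#4 is 3 letter names — a third of some quality.
G#4 to B#4 is 4 semitones, which makes it a major third; the second version is higher, so the direction is up.
Checking another pair — E#4 → G##4 — gives the same interval.

up a major third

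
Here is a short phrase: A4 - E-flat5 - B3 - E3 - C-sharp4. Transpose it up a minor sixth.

A4 → F5
Eb5 → Cb6
B3 → G4
E3 → C4
C#4 → A4

F5 Cb6 G4 C4 A4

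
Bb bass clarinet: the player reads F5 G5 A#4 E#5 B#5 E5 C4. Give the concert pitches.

Eb4 F4 G#3 D#4 A#4 D4 Bb2

Written C4 on the Bb bass clarinet sounds as Bb2, a major ninth lower; apply that shift to every note.
F5 → Eb4
G5 → F4
A#4 → G#3
E#5 → D#4
B#5 → A#4
E5 → D4
C4 → Bb2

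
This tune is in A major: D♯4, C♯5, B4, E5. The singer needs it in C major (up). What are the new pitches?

F#4 E5 D5 G5

From A up to C is a minor third; apply that to each pitch.
D#4 to F#4
C#5 to E5
B4 to D5
E5 to G5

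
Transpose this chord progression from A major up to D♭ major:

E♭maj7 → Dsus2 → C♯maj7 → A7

A major up to D♭ major is a diminished fourth; each chord root moves by that interval while the quality stays the same.
E♭maj7: root E♭ up a diminished fourth → Abb, giving Abbmaj7.
Dsus2: root D up a diminished fourth → Gb, giving Gbsus2.
C♯maj7: root C♯ up a diminished fourth → F, giving Fmaj7.
A7: root A up a diminished fourth → Db, giving Db7.

Abbmaj7 Gbsus2 Fmaj7 Db7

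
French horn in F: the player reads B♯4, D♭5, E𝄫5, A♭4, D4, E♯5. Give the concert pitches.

Written C4 on the French horn in F sounds as F3, a perfect fifth lower; apply that shift to every note.
B#4 to E#4
Db5 to Gb4
Ebb5 to Abb4
Ab4 to Db4
D4 to G3
E#5 to A#4

E#4 Gb4 Abb4 Db4 G3 A#4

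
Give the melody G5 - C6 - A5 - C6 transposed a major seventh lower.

Ab4 Db5 Bb4 Db5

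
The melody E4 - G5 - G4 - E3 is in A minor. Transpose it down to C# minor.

G#3 B4 B3 G#2

From A down to C# is a minor sixth; apply that to each pitch.
E4 -> G#3
G5 -> B4
G4 -> B3
E3 -> G#2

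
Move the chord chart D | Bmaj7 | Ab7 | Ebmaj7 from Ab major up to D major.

G# E#maj7 D7 Amaj7

Ab major up to D major is an augmented fourth; each chord root moves by that interval while the quality stays the same.
D: root D up an augmented fourth → G#, giving G#.
Bmaj7: root B up an augmented fourth → E#, giving E#maj7.
Ab7: root Ab up an augmented fourth → D, giving D7.
Ebmaj7: root Eb up an augmented fourth → A, giving Amaj7.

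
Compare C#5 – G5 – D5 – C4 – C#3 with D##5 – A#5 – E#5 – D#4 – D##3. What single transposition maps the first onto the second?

Take the first pair: C#5 → D##5. C to D spans 2 letter names, so the interval is some kind of second.
C#5 to D##5 is 3 semitones, which makes it an augmented second; the second version is higher, so the direction is up.
Checking another pair — C#3 → D##3 — gives the same interval.

up an augmented second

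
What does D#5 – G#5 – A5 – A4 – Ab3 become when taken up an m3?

F#5 B5 C6 C5 Cb4

D#5 becomes F#5
G#5 becomes B5
A5 becomes C6
A4 becomes C5
Ab3 becomes Cb4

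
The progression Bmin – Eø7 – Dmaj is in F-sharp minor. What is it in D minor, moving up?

Gmin Cø7 Bbmaj

F-sharp minor up to D minor is a minor sixth; each chord root moves by that interval while the quality stays the same.
Bmin: root B up a minor sixth → G, giving Gmin.
Eø7: root E up a minor sixth → C, giving Cø7.
Dmaj: root D up a minor sixth → Bb, giving Bbmaj.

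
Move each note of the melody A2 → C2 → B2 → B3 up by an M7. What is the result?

A2 to G#3
C2 to B2
B2 to A#3
B3 to A#4

G#3 B2 A#3 A#4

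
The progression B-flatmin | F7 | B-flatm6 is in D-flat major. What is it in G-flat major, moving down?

Ebmin Bb7 Ebm6

D-flat major down to G-flat major is a perfect fifth; each chord root moves by that interval while the quality stays the same.
B-flatmin: root B-flat down a perfect fifth → Eb, giving Ebmin.
F7: root F down a perfect fifth → Bb, giving Bb7.
B-flatm6: root B-flat down a perfect fifth → Eb, giving Ebm6.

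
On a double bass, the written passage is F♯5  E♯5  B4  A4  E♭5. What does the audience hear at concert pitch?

Written C4 on the double bass sounds as C3, a perfect octave lower; apply that shift to every note.
F#5 → F#4
E#5 → E#4
B4 → B3
A4 → A3
Eb5 → Eb4

F#4 E#4 B3 A3 Eb4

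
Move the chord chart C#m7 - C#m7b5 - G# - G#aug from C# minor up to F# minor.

C# minor up to F# minor is a perfect fourth; each chord root moves by that interval while the quality stays the same.
C#m7: root C# up a perfect fourth → F#, giving F#m7.
C#m7b5: root C# up a perfect fourth → F#, giving F#m7b5.
G#: root G# up a perfect fourth → C#, giving C#.
G#aug: root G# up a perfect fourth → C#, giving C#aug.

F#m7 F#m7b5 C# C#aug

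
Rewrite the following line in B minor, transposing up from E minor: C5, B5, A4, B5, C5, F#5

E minor to B minor up is a perfect fifth, so every note moves up by that interval.
C5 -> G5
B5 -> F#6
A4 -> E5
B5 -> F#6
C5 -> G5
F#5 -> C#6

G5 F#6 E5 F#6 G5 C#6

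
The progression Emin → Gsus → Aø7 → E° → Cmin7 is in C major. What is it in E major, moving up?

C major up to E major is a major third; each chord root moves by that interval while the quality stays the same.
Emin: root E up a major third → G#, giving G#min.
Gsus: root G up a major third → B, giving Bsus.
Aø7: root A up a major third → C#, giving C#ø7.
E°: root E up a major third → G#, giving G#°.
Cmin7: root C up a major third → E, giving Emin7.

G#min Bsus C#ø7 G#° Emin7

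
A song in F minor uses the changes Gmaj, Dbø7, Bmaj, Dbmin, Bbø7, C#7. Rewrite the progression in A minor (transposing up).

Bmaj Fø7 D#maj Fmin Dø7 E#7

F minor up to A minor is a major third; each chord root moves by that interval while the quality stays the same.
Gmaj: root G up a major third → B, giving Bmaj.
Dbø7: root Db up a major third → F, giving Fø7.
Bmaj: root B up a major third → D#, giving D#maj.
Dbmin: root Db up a major third → F, giving Fmin.
Bbø7: root Bb up a major third → D, giving Dø7.
C#7: root C# up a major third → E#, giving E#7.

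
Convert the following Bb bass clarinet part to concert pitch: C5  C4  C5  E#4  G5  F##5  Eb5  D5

Bb3 Bb2 Bb3 D#3 F4 E#4 Db4 C4

The Bb bass clarinet sounds a major ninth below written, so transpose each written note down a major ninth.
C5 to Bb3
C4 to Bb2
C5 to Bb3
E#4 to D#3
G5 to F4
F##5 to E#4
Eb5 to Db4
D5 to C4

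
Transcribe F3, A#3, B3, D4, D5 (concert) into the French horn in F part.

C4 E#4 F#4 A4 A5

Written C4 sounds as F3 on the French horn in F, so concert pitches are written a perfect fifth up.
F3 to C4
A#3 to E#4
B3 to F#4
D4 to A4
D5 to A5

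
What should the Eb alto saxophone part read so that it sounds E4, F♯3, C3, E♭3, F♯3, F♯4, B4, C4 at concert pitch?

C#5 D#4 A3 C4 D#4 D#5 G#5 A4

The Eb alto saxophone sounds a major sixth below written, so the written part must be a major sixth above concert — transpose each note up.
E4 to C#5
F#3 to D#4
C3 to A3
Eb3 to C4
F#3 to D#4
F#4 to D#5
B4 to G#5
C4 to A4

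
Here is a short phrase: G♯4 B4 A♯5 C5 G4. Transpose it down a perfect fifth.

G#4 → C#4
B4 → E4
A#5 → D#5
C5 → F4
G4 → C4

C#4 E4 D#5 F4 C4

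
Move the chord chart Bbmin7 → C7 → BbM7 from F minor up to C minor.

Fmin7 G7 FM7

F minor up to C minor is a perfect fifth; each chord root moves by that interval while the quality stays the same.
Bbmin7: root Bb up a perfect fifth → F, giving Fmin7.
C7: root C up a perfect fifth → G, giving G7.
BbM7: root Bb up a perfect fifth → F, giving FM7.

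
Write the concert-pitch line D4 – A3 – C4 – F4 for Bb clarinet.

E4 B3 D4 G4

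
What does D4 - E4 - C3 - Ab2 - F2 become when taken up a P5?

D4: a fifth up reaches A, and 7 semitones makes it A4.
A perfect fifth up from E4 gives B4.
A perfect fifth up from C3 gives G3.
A perfect fifth up from Ab2 gives Eb3.
F2: a fifth up reaches C, and 7 semitones makes it C3.

A4 B4 G3 Eb3 C3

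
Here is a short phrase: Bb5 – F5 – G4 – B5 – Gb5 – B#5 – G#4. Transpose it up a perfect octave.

Bb6 F6 G5 B6 Gb6 B#6 G#5

Bb5 up a perfect octave is Bb6.
F5: an octave up reaches F, and 12 semitones makes it F6.
G4 up a perfect octave is G5.
B5: an octave up reaches B, and 12 semitones makes it B6.
Gb5 up a perfect octave is Gb6.
B#5: an octave up reaches B, and 12 semitones makes it B#6.
G#4 up a perfect octave is G#5.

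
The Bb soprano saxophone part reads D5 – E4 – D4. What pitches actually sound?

C5 D4 C4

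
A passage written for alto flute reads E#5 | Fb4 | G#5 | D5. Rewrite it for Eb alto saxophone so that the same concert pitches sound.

G##5 Ab4 B#5 F#5

First find concert pitch: the alto flute sounds a perfect fourth below written, so E#5 Fb4 G#5 D5 sounds B#4 Cb4 D#5 A4.
Then write for Eb alto saxophone: it sounds a major sixth below written, so the part must be a major sixth above concert.
B#4 → G##5
Cb4 → Ab4
D#5 → B#5
A4 → F#5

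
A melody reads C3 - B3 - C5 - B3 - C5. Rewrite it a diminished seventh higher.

C3 -> Bbb3
B3 -> Ab4
C5 -> Bbb5
B3 -> Ab4
C5 -> Bbb5

Bbb3 Ab4 Bbb5 Ab4 Bbb5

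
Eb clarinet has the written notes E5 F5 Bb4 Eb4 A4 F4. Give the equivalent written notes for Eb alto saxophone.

First find concert pitch: the Eb clarinet sounds a minor third above written, so E5 F5 Bb4 Eb4 A4 F4 sounds G5 Ab5 Db5 Gb4 C5 Ab4.
Then write for Eb alto saxophone: it sounds a major sixth below written, so the part must be a major sixth above concert.
G5 → E6
Ab5 → F6
Db5 → Bb5
Gb4 → Eb5
C5 → A5
Ab4 → F5

E6 F6 Bb5 Eb5 A5 F5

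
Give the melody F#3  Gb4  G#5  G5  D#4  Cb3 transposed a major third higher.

A#3 Bb4 B#5 B5 F##4 Eb3

F#3 -> A#3
Gb4 -> Bb4
G#5 -> B#5
G5 -> B5
D#4 -> F##4
Cb3 -> Eb3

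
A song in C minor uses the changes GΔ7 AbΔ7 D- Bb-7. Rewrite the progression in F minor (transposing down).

C minor down to F minor is a perfect fifth; each chord root moves by that interval while the quality stays the same.
GΔ7: root G down a perfect fifth → C, giving CΔ7.
AbΔ7: root Ab down a perfect fifth → Db, giving DbΔ7.
D-: root D down a perfect fifth → G, giving G-.
Bb-7: root Bb down a perfect fifth → Eb, giving Eb-7.

CΔ7 DbΔ7 G- Eb-7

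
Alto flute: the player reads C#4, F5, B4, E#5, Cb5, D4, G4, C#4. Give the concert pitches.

Written C4 on the alto flute sounds as G3, a perfect fourth lower; apply that shift to every note.
C#4 gives G#3
F5 gives C5
B4 gives F#4
E#5 gives B#4
Cb5 gives Gb4
D4 gives A3
G4 gives D4
C#4 gives G#3

G#3 C5 F#4 B#4 Gb4 A3 D4 G#3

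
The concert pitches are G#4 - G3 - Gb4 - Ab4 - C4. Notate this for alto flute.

C#5 C4 Cb5 Db5 F4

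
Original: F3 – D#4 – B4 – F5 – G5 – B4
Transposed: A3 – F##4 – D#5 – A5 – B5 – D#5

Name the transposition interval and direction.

up a major third

Take the first pair: F3 → A3. F to A spans 3 letter names, so the interval is some kind of third.
F3 to A3 is 4 semitones, which makes it a major third; the second version is higher, so the direction is up.
Checking another pair — B4 → D#5 — gives the same interval.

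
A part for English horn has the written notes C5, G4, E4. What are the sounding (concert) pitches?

The English horn sounds a perfect fifth below written, so transpose each written note down a perfect fifth.
C5 to F4
G4 to C4
E4 to A3

F4 C4 A3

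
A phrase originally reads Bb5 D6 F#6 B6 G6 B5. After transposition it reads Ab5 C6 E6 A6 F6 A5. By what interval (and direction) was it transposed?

From Bb5 to Ab5 is 2 letter names — a second of some quality.
Ab5 to Bb5 is 2 semitones, which makes it a major second; the second version is lower, so the direction is down.
Checking another pair — B5 → A5 — gives the same interval.

down a major second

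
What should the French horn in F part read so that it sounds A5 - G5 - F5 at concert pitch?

The French horn in F sounds a perfect fifth below written, so the written part must be a perfect fifth above concert — transpose each note up.
A5 gives E6
G5 gives D6
F5 gives C6

E6 D6 C6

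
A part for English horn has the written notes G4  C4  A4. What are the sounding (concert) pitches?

C4 F3 D4

Written C4 on the English horn sounds as F3, a perfect fifth lower; apply that shift to every note.
G4 -> C4
C4 -> F3
A4 -> D4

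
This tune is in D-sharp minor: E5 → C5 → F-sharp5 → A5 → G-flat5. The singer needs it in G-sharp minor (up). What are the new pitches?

A5 F5 B5 D6 Cb6

D-sharp minor to G-sharp minor up is a perfect fourth, so every note moves up by that interval.
E5 gives A5
C5 gives F5
F#5 gives B5
A5 gives D6
Gb5 gives Cb6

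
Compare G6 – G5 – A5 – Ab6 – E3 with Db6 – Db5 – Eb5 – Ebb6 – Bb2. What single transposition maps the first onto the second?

From G6 to Db6 is 4 letter names — a fourth of some quality.
Db6 to G6 is 6 semitones, which makes it an augmented fourth; the second version is lower, so the direction is down.
Checking another pair — E3 → Bb2 — gives the same interval.

down an augmented fourth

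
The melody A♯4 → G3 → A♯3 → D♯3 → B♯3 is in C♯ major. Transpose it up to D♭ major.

C♯ major to D♭ major up is a diminished second, so every note moves up by that interval.
A#4 -> Bb4
G3 -> Abb3
A#3 -> Bb3
D#3 -> Eb3
B#3 -> C4

Bb4 Abb3 Bb3 Eb3 C4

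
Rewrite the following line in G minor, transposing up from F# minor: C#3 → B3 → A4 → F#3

From F# up to G is a minor second; apply that to each pitch.
C#3 -> D3
B3 -> C4
A4 -> Bb4
F#3 -> G3

D3 C4 Bb4 G3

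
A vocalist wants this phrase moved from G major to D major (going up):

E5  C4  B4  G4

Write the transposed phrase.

B5 G4 F#5 D5

G major to D major up is a perfect fifth, so every note moves up by that interval.
E5 to B5
C4 to G4
B4 to F#5
G4 to D5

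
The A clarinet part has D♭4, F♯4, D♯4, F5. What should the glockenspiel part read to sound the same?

Bb1 D#2 B#1 D3

First find concert pitch: the A clarinet sounds a minor third below written, so D♭4 F♯4 D♯4 F5 sounds Bb3 D#4 B#3 D5.
Then write for glockenspiel: it sounds a perfect fifteenth above written, so the part must be a perfect fifteenth below concert.
Bb3 → Bb1
D#4 → D#2
B#3 → B#1
D5 → D3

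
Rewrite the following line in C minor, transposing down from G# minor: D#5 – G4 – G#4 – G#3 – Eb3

G# minor to C minor down is an augmented fifth, so every note moves down by that interval.
D#5 to G4
G4 to Cb4
G#4 to C4
G#3 to C3
Eb3 to Abb2

G4 Cb4 C4 C3 Abb2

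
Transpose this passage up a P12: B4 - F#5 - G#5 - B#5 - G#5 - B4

F#6 C#7 D#7 F##7 D#7 F#6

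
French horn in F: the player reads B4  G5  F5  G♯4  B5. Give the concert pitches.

The French horn in F sounds a perfect fifth below written, so transpose each written note down a perfect fifth.
B4 becomes E4
G5 becomes C5
F5 becomes Bb4
G#4 becomes C#4
B5 becomes E5

E4 C5 Bb4 C#4 E5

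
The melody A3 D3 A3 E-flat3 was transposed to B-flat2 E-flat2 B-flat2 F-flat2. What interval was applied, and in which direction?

down a major seventh

Take the first pair: A3 → Bb2. A to B spans 7 letter names, so the interval is some kind of seventh.
Bb2 to A3 is 11 semitones, which makes it a major seventh; the second version is lower, so the direction is down.
Checking another pair — Eb3 → Fb2 — gives the same interval.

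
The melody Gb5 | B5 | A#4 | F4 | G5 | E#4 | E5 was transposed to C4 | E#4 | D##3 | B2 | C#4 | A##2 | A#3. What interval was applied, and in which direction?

From Gb5 to C4 is 12 letter names — a twelfth of some quality.
C4 to Gb5 is 18 semitones, which makes it a diminished twelfth; the second version is lower, so the direction is down.
Checking another pair — E5 → A#3 — gives the same interval.

down a diminished twelfth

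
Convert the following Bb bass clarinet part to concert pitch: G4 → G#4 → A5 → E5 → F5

Written C4 on the Bb bass clarinet sounds as Bb2, a major ninth lower; apply that shift to every note.
G4 becomes F3
G#4 becomes F#3
A5 becomes G4
E5 becomes D4
F5 becomes Eb4

F3 F#3 G4 D4 Eb4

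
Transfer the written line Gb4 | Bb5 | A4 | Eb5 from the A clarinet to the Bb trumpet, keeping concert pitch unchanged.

F4 A5 G#4 D5

First find concert pitch: the A clarinet sounds a minor third below written, so Gb4 Bb5 A4 Eb5 sounds Eb4 G5 F#4 C5.
Then write for Bb trumpet: it sounds a major second below written, so the part must be a major second above concert.
Eb4 → F4
G5 → A5
F#4 → G#4
C5 → D5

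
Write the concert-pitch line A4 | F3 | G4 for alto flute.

D5 Bb3 C5

Written C4 sounds as G3 on the alto flute, so concert pitches are written a perfect fourth up.
A4 → D5
F3 → Bb3
G4 → C5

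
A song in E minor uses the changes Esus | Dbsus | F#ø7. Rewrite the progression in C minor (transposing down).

Csus Bbbsus Dø7

E minor down to C minor is a major third; each chord root moves by that interval while the quality stays the same.
Esus: root E down a major third → C, giving Csus.
Dbsus: root Db down a major third → Bbb, giving Bbbsus.
F#ø7: root F# down a major third → D, giving Dø7.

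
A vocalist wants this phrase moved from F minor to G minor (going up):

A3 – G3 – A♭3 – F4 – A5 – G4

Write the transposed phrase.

F minor to G minor up is a major second, so every note moves up by that interval.
A3 → B3
G3 → A3
Ab3 → Bb3
F4 → G4
A5 → B5
G4 → A4

B3 A3 Bb3 G4 B5 A4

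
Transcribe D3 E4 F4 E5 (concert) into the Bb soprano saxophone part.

E3 F#4 G4 F#5

The Bb soprano saxophone sounds a major second below written, so the written part must be a major second above concert — transpose each note up.
D3 to E3
E4 to F#4
F4 to G4
E5 to F#5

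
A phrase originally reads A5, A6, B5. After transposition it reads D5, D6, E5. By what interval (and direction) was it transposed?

From A5 to D5 is 5 letter names — a fifth of some quality.
D5 to A5 is 7 semitones, which makes it a perfect fifth; the second version is lower, so the direction is down.
Checking another pair — B5 → E5 — gives the same interval.

down a perfect fifth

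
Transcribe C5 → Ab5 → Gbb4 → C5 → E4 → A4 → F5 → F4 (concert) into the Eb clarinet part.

A4 F5 Ebb4 A4 C#4 F#4 D5 D4

The Eb clarinet sounds a minor third above written, so the written part must be a minor third below concert — transpose each note down.
C5 gives A4
Ab5 gives F5
Gbb4 gives Ebb4
C5 gives A4
E4 gives C#4
A4 gives F#4
F5 gives D5
F4 gives D4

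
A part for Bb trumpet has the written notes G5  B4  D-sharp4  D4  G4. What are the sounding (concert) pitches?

F5 A4 C#4 C4 F4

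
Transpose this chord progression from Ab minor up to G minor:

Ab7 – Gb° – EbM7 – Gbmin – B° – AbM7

G7 F° DM7 Fmin A#° GM7

Ab minor up to G minor is a major seventh; each chord root moves by that interval while the quality stays the same.
Ab7: root Ab up a major seventh → G, giving G7.
Gb°: root Gb up a major seventh → F, giving F°.
EbM7: root Eb up a major seventh → D, giving DM7.
Gbmin: root Gb up a major seventh → F, giving Fmin.
B°: root B up a major seventh → A#, giving A#°.
AbM7: root Ab up a major seventh → G, giving GM7.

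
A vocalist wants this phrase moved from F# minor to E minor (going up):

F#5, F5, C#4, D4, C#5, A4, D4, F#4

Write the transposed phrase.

E6 Eb6 B4 C5 B5 G5 C5 E5

F# minor to E minor up is a minor seventh, so every note moves up by that interval.
F#5 gives E6
F5 gives Eb6
C#4 gives B4
D4 gives C5
C#5 gives B5
A4 gives G5
D4 gives C5
F#4 gives E5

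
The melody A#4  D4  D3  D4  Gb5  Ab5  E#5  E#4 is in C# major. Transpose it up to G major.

From C# up to G is a diminished fifth; apply that to each pitch.
A#4 to E5
D4 to Ab4
D3 to Ab3
D4 to Ab4
Gb5 to Dbb6
Ab5 to Ebb6
E#5 to B5
E#4 to B4

E5 Ab4 Ab3 Ab4 Dbb6 Ebb6 B5 B4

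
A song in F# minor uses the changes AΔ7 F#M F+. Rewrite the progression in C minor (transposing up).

EbΔ7 CM Cb+

F# minor up to C minor is a diminished fifth; each chord root moves by that interval while the quality stays the same.
AΔ7: root A up a diminished fifth → Eb, giving EbΔ7.
F#M: root F# up a diminished fifth → C, giving CM.
F+: root F up a diminished fifth → Cb, giving Cb+.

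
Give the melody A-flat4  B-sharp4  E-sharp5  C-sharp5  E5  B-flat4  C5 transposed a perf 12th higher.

Eb6 F##6 B#6 G#6 B6 F6 G6

A perfect twelfth up from Ab4 gives Eb6.
A perfect twelfth up from B#4 gives F##6.
E#5 up a perfect twelfth is B#6.
C#5 up a perfect twelfth is G#6.
E5 up a perfect twelfth is B6.
A perfect twelfth up from Bb4 gives F6.
C5 up a perfect twelfth is G6.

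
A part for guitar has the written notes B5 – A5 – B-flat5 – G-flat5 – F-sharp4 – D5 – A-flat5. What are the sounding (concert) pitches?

B4 A4 Bb4 Gb4 F#3 D4 Ab4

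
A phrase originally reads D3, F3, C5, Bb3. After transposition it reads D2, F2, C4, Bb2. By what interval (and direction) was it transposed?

Take the first pair: D3 → D2. D to D spans 8 letter names, so the interval is some kind of octave.
D2 to D3 is 12 semitones, which makes it a perfect octave; the second version is lower, so the direction is down.
Checking another pair — Bb3 → Bb2 — gives the same interval.

down a perfect octave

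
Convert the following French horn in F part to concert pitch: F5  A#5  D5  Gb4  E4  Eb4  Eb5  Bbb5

The French horn in F sounds a perfect fifth below written, so transpose each written note down a perfect fifth.
F5 → Bb4
A#5 → D#5
D5 → G4
Gb4 → Cb4
E4 → A3
Eb4 → Ab3
Eb5 → Ab4
Bbb5 → Ebb5

Bb4 D#5 G4 Cb4 A3 Ab3 Ab4 Ebb5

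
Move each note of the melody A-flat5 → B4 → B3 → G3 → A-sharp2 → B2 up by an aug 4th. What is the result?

Ab5 gives D6
B4 gives E#5
B3 gives E#4
G3 gives C#4
A#2 gives D##3
B2 gives E#3

D6 E#5 E#4 C#4 D##3 E#3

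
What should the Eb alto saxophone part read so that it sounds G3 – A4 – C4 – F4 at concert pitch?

Written C4 sounds as Eb3 on the Eb alto saxophone, so concert pitches are written a major sixth up.
G3 -> E4
A4 -> F#5
C4 -> A4
F4 -> D5

E4 F#5 A4 D5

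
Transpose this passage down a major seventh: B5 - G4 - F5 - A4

C5 Ab3 Gb4 Bb3

B5: a seventh down reaches C, and 11 semitones makes it C5.
G4: a seventh down reaches A, and 11 semitones makes it Ab3.
A major seventh down from F5 gives Gb4.
A major seventh down from A4 gives Bb3.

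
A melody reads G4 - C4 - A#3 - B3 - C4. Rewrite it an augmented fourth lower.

G4: a fourth down reaches D, and 6 semitones makes it Db4.
An augmented fourth down from C4 gives Gb3.
A#3 down an augmented fourth is E3.
B3: a fourth down reaches F, and 6 semitones makes it F3.
C4: a fourth down reaches G, and 6 semitones makes it Gb3.

Db4 Gb3 E3 F3 Gb3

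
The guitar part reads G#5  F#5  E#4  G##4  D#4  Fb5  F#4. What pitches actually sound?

G#4 F#4 E#3 G##3 D#3 Fb4 F#3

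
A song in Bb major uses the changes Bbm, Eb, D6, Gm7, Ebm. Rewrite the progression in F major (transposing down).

Fm Bb A6 Dm7 Bbm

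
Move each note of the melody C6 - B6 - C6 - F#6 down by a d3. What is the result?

A#5 G##6 A#5 D##6

A diminished third down from C6 gives A#5.
B6: a third down reaches G, and 2 semitones makes it G##6.
C6: a third down reaches A, and 2 semitones makes it A#5.
F#6: a third down reaches D, and 2 semitones makes it D##6.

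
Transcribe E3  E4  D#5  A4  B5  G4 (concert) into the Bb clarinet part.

F#3 F#4 E#5 B4 C#6 A4

Written C4 sounds as Bb3 on the Bb clarinet, so concert pitches are written a major second up.
E3 gives F#3
E4 gives F#4
D#5 gives E#5
A4 gives B4
B5 gives C#6
G4 gives A4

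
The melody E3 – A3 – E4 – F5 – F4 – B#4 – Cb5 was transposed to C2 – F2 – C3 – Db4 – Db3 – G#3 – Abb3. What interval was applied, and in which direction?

down a major tenth

From E3 to C2 is 10 letter names — a tenth of some quality.
C2 to E3 is 16 semitones, which makes it a major tenth; the second version is lower, so the direction is down.
Checking another pair — Cb5 → Abb3 — gives the same interval.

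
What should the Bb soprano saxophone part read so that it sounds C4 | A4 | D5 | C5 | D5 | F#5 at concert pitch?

D4 B4 E5 D5 E5 G#5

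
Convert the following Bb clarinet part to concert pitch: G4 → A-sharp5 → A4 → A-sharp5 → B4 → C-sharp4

F4 G#5 G4 G#5 A4 B3

The Bb clarinet sounds a major second below written, so transpose each written note down a major second.
G4 gives F4
A#5 gives G#5
A4 gives G4
A#5 gives G#5
B4 gives A4
C#4 gives B3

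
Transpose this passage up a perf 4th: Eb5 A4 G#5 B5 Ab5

Ab5 D5 C#6 E6 Db6

Eb5 -> Ab5
A4 -> D5
G#5 -> C#6
B5 -> E6
Ab5 -> Db6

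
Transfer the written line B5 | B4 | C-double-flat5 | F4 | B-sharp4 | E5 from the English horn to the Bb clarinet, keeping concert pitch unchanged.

F#5 F#4 Gbb4 C4 F##4 B4

First find concert pitch: the English horn sounds a perfect fifth below written, so B5 B4 C-double-flat5 F4 B-sharp4 E5 sounds E5 E4 Fbb4 Bb3 E#4 A4.
Then write for Bb clarinet: it sounds a major second below written, so the part must be a major second above concert.
E5 → F#5
E4 → F#4
Fbb4 → Gbb4
Bb3 → C4
E#4 → F##4
A4 → B4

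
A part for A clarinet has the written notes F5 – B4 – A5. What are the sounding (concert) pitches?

D5 G#4 F#5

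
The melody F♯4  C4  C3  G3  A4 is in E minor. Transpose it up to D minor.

E5 Bb4 Bb3 F4 G5

From E up to D is a minor seventh; apply that to each pitch.
F#4 to E5
C4 to Bb4
C3 to Bb3
G3 to F4
A4 to G5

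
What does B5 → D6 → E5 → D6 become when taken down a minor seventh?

C#5 E5 F#4 E5

B5 gives C#5
D6 gives E5
E5 gives F#4
D6 gives E5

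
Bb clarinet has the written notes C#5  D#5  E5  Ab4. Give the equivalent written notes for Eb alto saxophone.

G#5 A#5 B5 Eb5

First find concert pitch: the Bb clarinet sounds a major second below written, so C#5 D#5 E5 Ab4 sounds B4 C#5 D5 Gb4.
Then write for Eb alto saxophone: it sounds a major sixth below written, so the part must be a major sixth above concert.
B4 → G#5
C#5 → A#5
D5 → B5
Gb4 → Eb5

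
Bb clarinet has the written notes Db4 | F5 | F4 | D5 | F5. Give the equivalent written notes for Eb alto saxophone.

First find concert pitch: the Bb clarinet sounds a major second below written, so Db4 F5 F4 D5 F5 sounds Cb4 Eb5 Eb4 C5 Eb5.
Then write for Eb alto saxophone: it sounds a major sixth below written, so the part must be a major sixth above concert.
Cb4 → Ab4
Eb5 → C6
Eb4 → C5
C5 → A5
Eb5 → C6

Ab4 C6 C5 A5 C6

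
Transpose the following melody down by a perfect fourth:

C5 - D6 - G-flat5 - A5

A perfect fourth down from C5 gives G4.
D6: a fourth down reaches A, and 5 semitones makes it A5.
A perfect fourth down from Gb5 gives Db5.
A perfect fourth down from A5 gives E5.

G4 A5 Db5 E5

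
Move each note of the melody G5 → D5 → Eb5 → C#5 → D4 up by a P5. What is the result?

D6 A5 Bb5 G#5 A4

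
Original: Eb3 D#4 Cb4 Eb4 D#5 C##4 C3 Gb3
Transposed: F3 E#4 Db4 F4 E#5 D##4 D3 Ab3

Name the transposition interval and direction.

up a major second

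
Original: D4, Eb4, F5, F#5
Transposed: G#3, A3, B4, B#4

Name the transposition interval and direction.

down a diminished fifth

Take the first pair: D4 → G#3. D to G spans 5 letter names, so the interval is some kind of fifth.
G#3 to D4 is 6 semitones, which makes it a diminished fifth; the second version is lower, so the direction is down.
Checking another pair — F#5 → B#4 — gives the same interval.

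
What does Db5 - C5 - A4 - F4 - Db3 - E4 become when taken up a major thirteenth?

Bb6 A6 F#6 D6 Bb4 C#6

Db5: a thirteenth up reaches B, and 21 semitones makes it Bb6.
C5 up a major thirteenth is A6.
A major thirteenth up from A4 gives F#6.
A major thirteenth up from F4 gives D6.
Db3: a thirteenth up reaches B, and 21 semitones makes it Bb4.
E4 up a major thirteenth is C#6.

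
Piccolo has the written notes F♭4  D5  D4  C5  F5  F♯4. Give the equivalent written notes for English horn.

Cb6 A6 A5 G6 C7 C#6

First find concert pitch: the piccolo sounds a perfect octave above written, so F♭4 D5 D4 C5 F5 F♯4 sounds Fb5 D6 D5 C6 F6 F#5.
Then write for English horn: it sounds a perfect fifth below written, so the part must be a perfect fifth above concert.
Fb5 → Cb6
D6 → A6
D5 → A5
C6 → G6
F6 → C7
F#5 → C#6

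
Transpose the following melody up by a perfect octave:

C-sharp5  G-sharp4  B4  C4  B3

C#6 G#5 B5 C5 B4

C#5 up a perfect octave is C#6.
G#4 up a perfect octave is G#5.
B4: an octave up reaches B, and 12 semitones makes it B5.
C4: an octave up reaches C, and 12 semitones makes it C5.
B3 up a perfect octave is B4.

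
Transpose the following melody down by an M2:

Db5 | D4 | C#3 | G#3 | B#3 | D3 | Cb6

Cb5 C4 B2 F#3 A#3 C3 Bbb5

Db5 down a major second is Cb5.
D4: a second down reaches C, and 2 semitones makes it C4.
C#3: a second down reaches B, and 2 semitones makes it B2.
A major second down from G#3 gives F#3.
A major second down from B#3 gives A#3.
D3 down a major second is C3.
Cb6: a second down reaches B, and 2 semitones makes it Bbb5.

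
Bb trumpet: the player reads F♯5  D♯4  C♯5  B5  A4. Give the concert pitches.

E5 C#4 B4 A5 G4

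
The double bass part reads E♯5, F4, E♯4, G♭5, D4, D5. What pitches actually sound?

E#4 F3 E#3 Gb4 D3 D4

The double bass sounds a perfect octave below written, so transpose each written note down a perfect octave.
E#5 gives E#4
F4 gives F3
E#4 gives E#3
Gb5 gives Gb4
D4 gives D3
D5 gives D4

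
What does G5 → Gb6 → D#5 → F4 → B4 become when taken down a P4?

D5 Db6 A#4 C4 F#4

G5: a fourth down reaches D, and 5 semitones makes it D5.
A perfect fourth down from Gb6 gives Db6.
D#5: a fourth down reaches A, and 5 semitones makes it A#4.
A perfect fourth down from F4 gives C4.
B4 down a perfect fourth is F#4.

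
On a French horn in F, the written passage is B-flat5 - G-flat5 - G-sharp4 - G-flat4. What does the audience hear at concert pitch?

Eb5 Cb5 C#4 Cb4

The French horn in F sounds a perfect fifth below written, so transpose each written note down a perfect fifth.
Bb5 to Eb5
Gb5 to Cb5
G#4 to C#4
Gb4 to Cb4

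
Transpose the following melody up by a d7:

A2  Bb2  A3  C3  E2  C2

Gb3 Abb3 Gb4 Bbb3 Db3 Bbb2

A2 to Gb3
Bb2 to Abb3
A3 to Gb4
C3 to Bbb3
E2 to Db3
C2 to Bbb2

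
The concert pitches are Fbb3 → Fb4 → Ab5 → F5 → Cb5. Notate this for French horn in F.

Written C4 sounds as F3 on the French horn in F, so concert pitches are written a perfect fifth up.
Fbb3 becomes Cbb4
Fb4 becomes Cb5
Ab5 becomes Eb6
F5 becomes C6
Cb5 becomes Gb5

Cbb4 Cb5 Eb6 C6 Gb5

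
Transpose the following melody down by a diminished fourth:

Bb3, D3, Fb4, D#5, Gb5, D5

A diminished fourth down from Bb3 gives F#3.
D3 down a diminished fourth is A#2.
A diminished fourth down from Fb4 gives C4.
D#5 down a diminished fourth is A##4.
A diminished fourth down from Gb5 gives D5.
A diminished fourth down from D5 gives A#4.

F#3 A#2 C4 A##4 D5 A#4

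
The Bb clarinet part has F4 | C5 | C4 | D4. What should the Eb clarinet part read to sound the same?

C4 G4 G3 A3

First find concert pitch: the Bb clarinet sounds a major second below written, so F4 C5 C4 D4 sounds Eb4 Bb4 Bb3 C4.
Then write for Eb clarinet: it sounds a minor third above written, so the part must be a minor third below concert.
Eb4 → C4
Bb4 → G4
Bb3 → G3
C4 → A3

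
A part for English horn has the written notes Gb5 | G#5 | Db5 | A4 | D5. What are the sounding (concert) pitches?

Cb5 C#5 Gb4 D4 G4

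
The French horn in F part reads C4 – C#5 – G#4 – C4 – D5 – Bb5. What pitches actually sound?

Written C4 on the French horn in F sounds as F3, a perfect fifth lower; apply that shift to every note.
C4 to F3
C#5 to F#4
G#4 to C#4
C4 to F3
D5 to G4
Bb5 to Eb5

F3 F#4 C#4 F3 G4 Eb5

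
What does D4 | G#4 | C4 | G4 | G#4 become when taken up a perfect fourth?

D4 up a perfect fourth is G4.
G#4: a fourth up reaches C, and 5 semitones makes it C#5.
C4: a fourth up reaches F, and 5 semitones makes it F4.
G4: a fourth up reaches C, and 5 semitones makes it C5.
G#4 up a perfect fourth is C#5.

G4 C#5 F4 C5 C#5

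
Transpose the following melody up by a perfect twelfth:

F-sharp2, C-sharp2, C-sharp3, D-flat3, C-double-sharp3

C#4 G#3 G#4 Ab4 G##4

F#2 gives C#4
C#2 gives G#3
C#3 gives G#4
Db3 gives Ab4
C##3 gives G##4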